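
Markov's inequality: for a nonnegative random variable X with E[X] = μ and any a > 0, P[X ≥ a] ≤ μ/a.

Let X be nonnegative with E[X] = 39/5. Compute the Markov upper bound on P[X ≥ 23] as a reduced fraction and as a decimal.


μ = E[X] = 39/5, a = 23.
Markov: P[X ≥ 23] ≤ μ/a = (39/5)/23 = 39/115.
Numerically: ≈ 0.3391.
(Since a = 23 > μ = 7.8000, the bound 39/115 is < 1 and informative.)

P[X ≥ 23] ≤ 39/115 ≈ 0.3391.


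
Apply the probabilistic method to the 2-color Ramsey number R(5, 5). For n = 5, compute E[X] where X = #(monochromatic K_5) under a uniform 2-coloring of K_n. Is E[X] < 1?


E[X] = C(5, 5) · 2^{1 − 10} = 1 · 2^{−9} = 1/512.
As a reduced fraction: E[X] = 1/512 ≈ 0.0020.
Is E[X] < 1? YES.
Since E[X] < 1, there exists a 2-coloring of K_{5} with no monochromatic K_5; hence R(5, 5) > 5.

E[X] = 1/512 ≈ 0.0020; E[X] < 1, so R(5, 5) > 5.


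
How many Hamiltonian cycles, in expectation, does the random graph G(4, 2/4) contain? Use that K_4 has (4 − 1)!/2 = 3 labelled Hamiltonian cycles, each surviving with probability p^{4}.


K_4 has (4 − 1)!/2 = 3 labelled Hamiltonian cycles.
For each such Hamiltonian cycle H, let X_H = 1 if all 4 edges of H are present in G. Then P[X_H = 1] = p^{4} = (1/2)^{4} = 1/16.
By linearity of expectation: E[X] = Σ_H E[X_H] = 3 · p^{4} = 3 · 1/16 = 3/16.
Numerically: E[X] ≈ 0.1875.

E[X] = 3 · (1/2)^{4} = 3/16 ≈ 0.1875.


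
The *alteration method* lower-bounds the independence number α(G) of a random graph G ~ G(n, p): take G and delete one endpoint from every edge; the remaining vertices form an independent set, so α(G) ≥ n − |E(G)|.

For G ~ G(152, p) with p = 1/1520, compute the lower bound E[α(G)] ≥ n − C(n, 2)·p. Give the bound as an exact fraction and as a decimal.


E[|E(G)|] = C(152, 2)·p = 11476 · (1/1520) = 151/20.
E[α(G)] ≥ n − E[|E(G)|] = 152 − 151/20 = 2889/20.
Numerically: ≈ 144.45000.
(This is only a lower bound; the true E[α(G)] may be larger.)

E[α(G)] ≥ 2889/20 ≈ 144.45000.


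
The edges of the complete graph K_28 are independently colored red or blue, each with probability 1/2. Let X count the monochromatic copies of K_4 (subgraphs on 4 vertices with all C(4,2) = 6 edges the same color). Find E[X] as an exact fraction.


Let X = Σ_S X_S over the C(28, 4) = 20475 subsets S of size 4, where X_S = 1 if the K_4 on S is monochromatic.
For a fixed S, the K_4 on S has C(4, 2) = 6 edges. P[all 6 edges red] = (1/2)^6, and likewise for blue, so P[monochromatic] = 2·(1/2)^6 = 2^{1 − 6} = 1/32.
Summing: E[X] = C(28, 4) · 2^{1 − 6} = 20475 · 1/32 = 20475/32.
Numerically: E[X] ≈ 639.84375.

E[X] = C(28,4)·2^(1−C(4,2)) = 20475/32 ≈ 639.84375.


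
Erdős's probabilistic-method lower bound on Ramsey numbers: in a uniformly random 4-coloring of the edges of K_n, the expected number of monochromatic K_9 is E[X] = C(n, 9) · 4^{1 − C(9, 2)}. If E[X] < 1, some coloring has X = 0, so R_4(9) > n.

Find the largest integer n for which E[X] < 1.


We need C(n, 9) · 4^{1 − 36} < 1, i.e. C(n, 9) < 4^{36 − 1} = 1180591620717411303424.
Check values of n near the boundary:
  n = 909: C(909, 9) = 1122169012923711463931; 1122169012923711463931 < 1180591620717411303424? YES
  n = 910: C(910, 9) = 1133378248346922788210; 1133378248346922788210 < 1180591620717411303424? YES
  n = 911: C(911, 9) = 1144686900492291197405; 1144686900492291197405 < 1180591620717411303424? YES
  n = 912: C(912, 9) = 1156095740032081475120; 1156095740032081475120 < 1180591620717411303424? YES
  n = 913: C(913, 9) = 1167605542753639808390; 1167605542753639808390 < 1180591620717411303424? YES
  n = 914: C(914, 9) = 1179217089587653905932; 1179217089587653905932 < 1180591620717411303424? YES
  n = 915: C(915, 9) = 1190931166636537885130; 1190931166636537885130 < 1180591620717411303424? NO
  n = 916: C(916, 9) = 1202748565202942340440; 1202748565202942340440 < 1180591620717411303424? NO
The largest n with C(n, 9) < 1180591620717411303424 is n = 914 (where E[X] = 294804272396913476483/295147905179352825856 ≈ 0.9988). Hence R_4(9) > 914, i.e. R_4(9) ≥ 915.

Largest n = 914; hence R_4(9) > 914.


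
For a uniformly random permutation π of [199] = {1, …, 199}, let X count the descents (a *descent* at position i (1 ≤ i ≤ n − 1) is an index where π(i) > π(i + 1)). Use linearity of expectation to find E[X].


Write X = Σ X_I over i = 1, …, 198, with X_I the indicator of one descent.
There are 198 indicators.
For each fixed i, the pair (π(i), π(i+1)) is a uniformly random ordered pair of distinct values from {1, …, 199}; by symmetry P[π(i) > π(i+1)] = 1/2.
By linearity: E[X] = 198 · (1/2) = (199 − 1) · (1/2) = 99 ≈ 99.0000.

E[X] = 99 = 99.0000.


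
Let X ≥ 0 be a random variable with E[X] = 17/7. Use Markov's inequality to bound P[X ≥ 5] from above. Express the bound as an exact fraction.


μ = E[X] = 17/7, a = 5.
Markov: P[X ≥ 5] ≤ μ/a = (17/7)/5 = 17/35.
Numerically: ≈ 0.485714.
(Since a = 5 > μ = 2.428571, the bound 17/35 is < 1 and informative.)

P[X ≥ 5] ≤ 17/35 ≈ 0.485714.


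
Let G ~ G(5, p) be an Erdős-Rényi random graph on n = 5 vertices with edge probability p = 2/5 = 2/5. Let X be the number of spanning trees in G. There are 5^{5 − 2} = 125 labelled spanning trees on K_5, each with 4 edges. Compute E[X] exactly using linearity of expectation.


K_5 has 5^{5 − 2} = 125 labelled spanning trees.
For each such spanning tree H, let X_H = 1 if all 4 edges of H are present in G. Then P[X_H = 1] = p^{4} = (2/5)^{4} = 16/625.
By linearity: E[X] = Σ_H E[X_H] = 125 · p^{4} = 125 · 16/625 = 16/5.
Numerically: E[X] ≈ 3.2.

E[X] = 125 · (2/5)^{4} = 16/5 ≈ 3.2.


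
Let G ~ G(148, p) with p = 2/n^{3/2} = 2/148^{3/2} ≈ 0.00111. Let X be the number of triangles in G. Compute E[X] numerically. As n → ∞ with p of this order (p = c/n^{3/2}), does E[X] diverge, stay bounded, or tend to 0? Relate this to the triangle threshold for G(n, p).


Number of potential triangles: C(148, 3) = 529396.
Each occurs with probability p³ ≈ (0.00111)³ ≈ 1.37060e-09.
By linearity: E[X] = C(148, 3)·p³ ≈ 529396 · 1.37060e-09 ≈ 0.001.
Since α = 3/2 > 1, p = c/n^{3/2} = o(1/n) is below the triangle threshold p ~ 1/n. Asymptotically E[X] ~ (c³/6)·n^{3(1−α)} = (2³/6)·n^{-1.5} → 0, so by Markov's inequality G has no triangles w.h.p.

E[X] ≈ 0.001; in regime p = Θ(1/n^{3/2}) E[X] tends to 0 (below the triangle threshold p ~ 1/n).


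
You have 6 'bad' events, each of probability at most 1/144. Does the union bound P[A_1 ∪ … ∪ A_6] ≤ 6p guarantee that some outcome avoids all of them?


Union bound: P[∪_{i=1}^{6} A_i] ≤ Σ_i P[A_i] ≤ 6·p = 6·(1/144) = 1/24.
Numerically: 1/24 ≈ 0.04167.
Is 1/24 < 1? YES.
Since P[∪ A_i] ≤ 1/24 < 1, the complement has P[∩ A_i^c] ≥ 1 − 1/24 = 23/24 > 0, so some outcome avoids every A_i.

6·p = 1/24 ≈ 0.04167; existence CERTIFIED by the union bound.


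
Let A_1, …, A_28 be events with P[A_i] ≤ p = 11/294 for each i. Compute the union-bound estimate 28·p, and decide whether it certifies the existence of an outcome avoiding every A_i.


Union bound: P[∪_{i=1}^{28} A_i] ≤ Σ_i P[A_i] ≤ 28·p = 28·(11/294) = 22/21.
Numerically: 22/21 ≈ 1.047619.
Is 22/21 < 1? NO.
Since the bound 22/21 is ≥ 1, the union bound is uninformative here; it does NOT by itself certify existence.

28·p = 22/21 ≈ 1.047619; existence NOT certified by the union bound.


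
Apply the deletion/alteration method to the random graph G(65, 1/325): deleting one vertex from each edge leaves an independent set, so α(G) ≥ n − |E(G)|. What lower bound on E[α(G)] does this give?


E[|E(G)|] = C(65, 2)·p = 2080 · (1/325) = 32/5.
E[α(G)] ≥ n − E[|E(G)|] = 65 − 32/5 = 293/5.
Numerically: ≈ 58.6000.
(This is only a lower bound; the true E[α(G)] may be larger.)

E[α(G)] ≥ 293/5 ≈ 58.6000.


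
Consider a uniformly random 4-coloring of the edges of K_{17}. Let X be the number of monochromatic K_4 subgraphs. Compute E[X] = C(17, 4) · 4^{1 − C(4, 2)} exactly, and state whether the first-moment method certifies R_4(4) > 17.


E[X] = C(17, 4) · 4^{1 − 6} = 2380 · 4^{−5} = 2380/1024.
As a reduced fraction: E[X] = 595/256 ≈ 2.32422.
Is E[X] < 1? NO.
Since E[X] ≥ 1, the first-moment bound is inconclusive at n = 17; it does NOT by itself certify R_4(4) > 17.

E[X] = 595/256 ≈ 2.32422; E[X] ≥ 1; first-moment method inconclusive here.


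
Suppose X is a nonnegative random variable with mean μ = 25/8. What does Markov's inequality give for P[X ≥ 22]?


μ = E[X] = 25/8, a = 22.
Markov: P[X ≥ 22] ≤ μ/a = (25/8)/22 = 25/176.
Numerically: ≈ 0.14205.
(Since a = 22 > μ = 3.12500, the bound 25/176 is < 1 and informative.)

P[X ≥ 22] ≤ 25/176 ≈ 0.14205.


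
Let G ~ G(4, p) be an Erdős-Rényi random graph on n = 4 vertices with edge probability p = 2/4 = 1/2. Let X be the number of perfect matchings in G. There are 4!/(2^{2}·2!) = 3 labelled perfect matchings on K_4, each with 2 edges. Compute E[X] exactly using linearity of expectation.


K_4 has 4!/(2^{2}·2!) = 3 labelled perfect matchings.
For each such perfect matching H, let X_H = 1 if all 2 edges of H are present in G. Then P[X_H = 1] = p^{2} = (1/2)^{2} = 1/4.
Summing the indicators: E[X] = Σ_H E[X_H] = 3 · p^{2} = 3 · 1/4 = 3/4.
Numerically: E[X] ≈ 0.75.

E[X] = 3 · (1/2)^{2} = 3/4 ≈ 0.75.


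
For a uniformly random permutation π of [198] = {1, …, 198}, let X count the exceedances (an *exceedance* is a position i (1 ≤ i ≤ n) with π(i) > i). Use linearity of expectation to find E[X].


Write X = Σ_{i=1}^{198} X_i, where X_i = 1_{π(i) > i}.
For each fixed i, π(i) is uniform over {1, …, 198} (marginal of a uniform permutation), so P[π(i) > i] = (n − i)/n. Summing: Σ_{i=1}^{198} (n − i)/n = (0 + 1 + … + 197)/198 = 198(198 − 1)/(2·198) = (198 − 1)/2.
Hence E[X] = Σ_{i=1}^{198} (198 − i)/198 = 197/2 ≈ 98.5000.

E[X] = 197/2 = 98.5000.


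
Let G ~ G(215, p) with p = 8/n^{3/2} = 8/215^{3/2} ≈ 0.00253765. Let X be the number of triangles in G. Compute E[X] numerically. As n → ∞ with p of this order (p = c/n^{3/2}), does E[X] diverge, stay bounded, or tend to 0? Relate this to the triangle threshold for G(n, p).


Number of potential triangles: C(215, 3) = 1633355.
Each occurs with probability p³ ≈ (0.00253765)³ ≈ 1.63416871e-08.
By linearity: E[X] = C(215, 3)·p³ ≈ 1633355 · 1.63416871e-08 ≈ 0.026692.
Since α = 3/2 > 1, p = c/n^{3/2} = o(1/n) is below the triangle threshold p ~ 1/n. Asymptotically E[X] ~ (c³/6)·n^{3(1−α)} = (8³/6)·n^{-1.5} → 0, so by Markov's inequality G has no triangles w.h.p.

E[X] ≈ 0.026692; in regime p = Θ(1/n^{3/2}) E[X] tends to 0 (below the triangle threshold p ~ 1/n).


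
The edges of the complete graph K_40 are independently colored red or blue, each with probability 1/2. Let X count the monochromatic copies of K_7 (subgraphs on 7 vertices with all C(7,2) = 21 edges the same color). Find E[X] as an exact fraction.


Let X = Σ_S X_S over the C(40, 7) = 18643560 subsets S of size 7, where X_S = 1 if the K_7 on S is monochromatic.
For a fixed S, the K_7 on S has C(7, 2) = 21 edges. P[all 21 edges red] = (1/2)^21, and likewise for blue, so P[monochromatic] = 2·(1/2)^21 = 2^{1 − 21} = 1/1048576.
By linearity: E[X] = C(40, 7) · 2^{1 − 21} = 18643560 · 1/1048576 = 2330445/131072.
Numerically: E[X] ≈ 17.779884.

E[X] = C(40,7)·2^(1−C(7,2)) = 2330445/131072 ≈ 17.779884.


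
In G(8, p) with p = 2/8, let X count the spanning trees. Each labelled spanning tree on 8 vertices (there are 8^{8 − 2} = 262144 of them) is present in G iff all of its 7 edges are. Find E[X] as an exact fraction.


K_8 has 8^{8 − 2} = 262144 labelled spanning trees.
For each such spanning tree H, let X_H = 1 if all 7 edges of H are present in G. Then P[X_H = 1] = p^{7} = (1/4)^{7} = 1/16384.
By linearity: E[X] = Σ_H E[X_H] = 262144 · p^{7} = 262144 · 1/16384 = 16.
Numerically: E[X] ≈ 16.

E[X] = 262144 · (1/4)^{7} = 16 ≈ 16.


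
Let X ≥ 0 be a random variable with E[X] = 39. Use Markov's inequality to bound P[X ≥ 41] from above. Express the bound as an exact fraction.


μ = E[X] = 39, a = 41.
Markov: P[X ≥ 41] ≤ μ/a = (39)/41 = 39/41.
Numerically: ≈ 0.9512.
(Since a = 41 > μ = 39.0000, the bound 39/41 is < 1 and informative.)

P[X ≥ 41] ≤ 39/41 ≈ 0.9512.


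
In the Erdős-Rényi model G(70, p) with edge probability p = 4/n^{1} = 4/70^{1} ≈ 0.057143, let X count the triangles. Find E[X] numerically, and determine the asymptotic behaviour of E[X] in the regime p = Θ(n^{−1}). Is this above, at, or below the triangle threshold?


Number of potential triangles: C(70, 3) = 54740.
Each occurs with probability p³ ≈ (0.057143)³ ≈ 1.8658892e-04.
By linearity: E[X] = C(70, 3)·p³ ≈ 54740 · 1.8658892e-04 ≈ 10.21388.
Here α = 1, so p = 4/n is exactly at the triangle threshold p ~ 1/n. Asymptotically E[X] → c³/6 = 4³/6 = 32/3 ≈ 10.66667, a bounded constant. In this regime the triangle count is asymptotically Poisson(c³/6).

E[X] ≈ 10.21388; in regime p = Θ(1/n^{1}) E[X] stays bounded (at the triangle threshold p ~ 1/n).


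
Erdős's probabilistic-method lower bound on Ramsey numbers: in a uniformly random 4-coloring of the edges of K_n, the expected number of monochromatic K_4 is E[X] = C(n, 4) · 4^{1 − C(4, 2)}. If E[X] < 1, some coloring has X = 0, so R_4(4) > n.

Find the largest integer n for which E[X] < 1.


We need C(n, 4) · 4^{1 − 6} < 1, i.e. C(n, 4) < 4^{6 − 1} = 1024.
Check values of n near the boundary:
  n = 13: C(13, 4) = 715; 715 < 1024? YES
  n = 14: C(14, 4) = 1001; 1001 < 1024? YES
  n = 15: C(15, 4) = 1365; 1365 < 1024? NO
  n = 16: C(16, 4) = 1820; 1820 < 1024? NO
  n = 17: C(17, 4) = 2380; 2380 < 1024? NO
The largest n with C(n, 4) < 1024 is n = 14 (where E[X] = 1001/1024 ≈ 0.978). Hence R_4(4) > 14, i.e. R_4(4) ≥ 15.

Largest n = 14; hence R_4(4) > 14.


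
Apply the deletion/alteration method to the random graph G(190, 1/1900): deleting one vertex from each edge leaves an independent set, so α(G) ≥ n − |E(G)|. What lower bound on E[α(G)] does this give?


E[|E(G)|] = C(190, 2)·p = 17955 · (1/1900) = 189/20.
E[α(G)] ≥ n − E[|E(G)|] = 190 − 189/20 = 3611/20.
Numerically: ≈ 180.550.
(This is only a lower bound; the true E[α(G)] may be larger.)

E[α(G)] ≥ 3611/20 ≈ 180.550.


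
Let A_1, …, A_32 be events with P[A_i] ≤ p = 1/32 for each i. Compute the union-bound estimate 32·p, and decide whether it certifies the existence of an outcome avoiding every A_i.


Union bound: P[∪_{i=1}^{32} A_i] ≤ Σ_i P[A_i] ≤ 32·p = 32·(1/32) = 1.
Numerically: 1 ≈ 1.00000.
Is 1 < 1? NO.
Since the bound 1 is ≥ 1, the union bound is uninformative here; it does NOT by itself certify existence.

32·p = 1 ≈ 1.00000; existence NOT certified by the union bound.


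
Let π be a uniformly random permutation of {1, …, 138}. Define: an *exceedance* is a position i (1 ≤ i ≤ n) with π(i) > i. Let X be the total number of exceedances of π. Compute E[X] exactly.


Write X = Σ_{i=1}^{138} X_i, where X_i = 1_{π(i) > i}.
For each fixed i, π(i) is uniform over {1, …, 138} (marginal of a uniform permutation), so P[π(i) > i] = (n − i)/n. Summing: Σ_{i=1}^{138} (n − i)/n = (0 + 1 + … + 137)/138 = 138(138 − 1)/(2·138) = (138 − 1)/2.
Hence E[X] = Σ_{i=1}^{138} (138 − i)/138 = 137/2 ≈ 68.50000.

E[X] = 137/2 = 68.50000.


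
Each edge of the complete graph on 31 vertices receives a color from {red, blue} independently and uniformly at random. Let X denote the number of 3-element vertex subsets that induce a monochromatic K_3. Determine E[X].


Let X = Σ_S X_S over the C(31, 3) = 4495 subsets S of size 3, where X_S = 1 if the K_3 on S is monochromatic.
For a fixed S, the K_3 on S has C(3, 2) = 3 edges. P[all 3 edges red] = (1/2)^3, and likewise for blue, so P[monochromatic] = 2·(1/2)^3 = 2^{1 − 3} = 1/4.
Summing: E[X] = C(31, 3) · 2^{1 − 3} = 4495 · 1/4 = 4495/4.
Numerically: E[X] ≈ 1123.750000.

E[X] = C(31,3)·2^(1−C(3,2)) = 4495/4 ≈ 1123.750000.


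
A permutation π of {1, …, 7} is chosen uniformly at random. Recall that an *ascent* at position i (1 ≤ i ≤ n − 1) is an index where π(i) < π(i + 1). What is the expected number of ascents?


Write X = Σ X_I over i = 1, …, 6, with X_I the indicator of one ascent.
There are 6 indicators.
For each fixed i, the pair (π(i), π(i+1)) is a uniformly random ordered pair of distinct values from {1, …, 7}; by symmetry P[π(i) < π(i+1)] = 1/2.
By linearity: E[X] = 6 · (1/2) = (7 − 1) · (1/2) = 3 ≈ 3.000000.

E[X] = 3 = 3.000000.


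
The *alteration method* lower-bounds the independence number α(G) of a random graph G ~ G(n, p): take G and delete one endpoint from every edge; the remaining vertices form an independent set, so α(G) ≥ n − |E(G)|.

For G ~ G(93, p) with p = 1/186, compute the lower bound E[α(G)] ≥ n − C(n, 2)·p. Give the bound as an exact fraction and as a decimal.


E[|E(G)|] = C(93, 2)·p = 4278 · (1/186) = 23.
E[α(G)] ≥ n − E[|E(G)|] = 93 − 23 = 70.
Numerically: ≈ 70.00000.
(This is only a lower bound; the true E[α(G)] may be larger.)

E[α(G)] ≥ 70 ≈ 70.00000.


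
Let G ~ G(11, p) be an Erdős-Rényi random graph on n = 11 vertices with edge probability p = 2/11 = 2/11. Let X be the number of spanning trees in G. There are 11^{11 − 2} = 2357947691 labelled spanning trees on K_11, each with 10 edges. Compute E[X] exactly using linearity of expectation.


K_11 has 11^{11 − 2} = 2357947691 labelled spanning trees.
For each such spanning tree H, let X_H = 1 if all 10 edges of H are present in G. Then P[X_H = 1] = p^{10} = (2/11)^{10} = 1024/25937424601.
Summing the indicators: E[X] = Σ_H E[X_H] = 2357947691 · p^{10} = 2357947691 · 1024/25937424601 = 1024/11.
Numerically: E[X] ≈ 93.09.

E[X] = 2357947691 · (2/11)^{10} = 1024/11 ≈ 93.09.


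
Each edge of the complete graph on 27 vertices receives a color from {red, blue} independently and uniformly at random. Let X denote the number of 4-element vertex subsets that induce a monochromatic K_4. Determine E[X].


Let X = Σ_S X_S over the C(27, 4) = 17550 subsets S of size 4, where X_S = 1 if the K_4 on S is monochromatic.
For a fixed S, the K_4 on S has C(4, 2) = 6 edges. P[all 6 edges red] = (1/2)^6, and likewise for blue, so P[monochromatic] = 2·(1/2)^6 = 2^{1 − 6} = 1/32.
Summing: E[X] = C(27, 4) · 2^{1 − 6} = 17550 · 1/32 = 8775/16.
Numerically: E[X] ≈ 548.438.

E[X] = C(27,4)·2^(1−C(4,2)) = 8775/16 ≈ 548.438.


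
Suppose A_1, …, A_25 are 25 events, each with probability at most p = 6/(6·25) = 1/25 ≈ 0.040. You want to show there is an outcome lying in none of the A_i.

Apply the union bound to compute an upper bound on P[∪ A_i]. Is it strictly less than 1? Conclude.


Union bound: P[∪_{i=1}^{25} A_i] ≤ Σ_i P[A_i] ≤ 25·p = 25·(1/25) = 1.
Numerically: 1 ≈ 1.000.
Is 1 < 1? NO.
Since the bound 1 is ≥ 1, the union bound is uninformative here; it does NOT by itself certify existence.

25·p = 1 ≈ 1.000; existence NOT certified by the union bound.


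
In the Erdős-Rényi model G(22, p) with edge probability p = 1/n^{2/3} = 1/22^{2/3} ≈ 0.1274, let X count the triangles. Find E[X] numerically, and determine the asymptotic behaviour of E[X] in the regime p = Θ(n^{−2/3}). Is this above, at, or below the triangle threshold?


Number of potential triangles: C(22, 3) = 1540.
Each occurs with probability p³ ≈ (0.1274)³ ≈ 2.066116e-03.
By linearity: E[X] = C(22, 3)·p³ ≈ 1540 · 2.066116e-03 ≈ 3.1818.
Since α = 2/3 < 1, p = c/n^{2/3} ≫ 1/n is above the triangle threshold p ~ 1/n. Asymptotically E[X] ~ (c³/6)·n^{3(1−α)} = (1³/6)·n^{1} → ∞; triangles are abundant w.h.p.

E[X] ≈ 3.1818; in regime p = Θ(1/n^{2/3}) E[X] diverges (above the triangle threshold p ~ 1/n).


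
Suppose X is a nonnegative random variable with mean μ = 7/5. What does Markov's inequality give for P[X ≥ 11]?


μ = E[X] = 7/5, a = 11.
Markov: P[X ≥ 11] ≤ μ/a = (7/5)/11 = 7/55.
Numerically: ≈ 0.127273.
(Since a = 11 > μ = 1.400000, the bound 7/55 is < 1 and informative.)

P[X ≥ 11] ≤ 7/55 ≈ 0.127273.


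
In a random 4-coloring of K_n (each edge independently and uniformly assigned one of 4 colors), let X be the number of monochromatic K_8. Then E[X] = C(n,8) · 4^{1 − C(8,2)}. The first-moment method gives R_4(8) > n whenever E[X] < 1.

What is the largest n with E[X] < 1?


We need C(n, 8) · 4^{1 − 28} < 1, i.e. C(n, 8) < 4^{28 − 1} = 18014398509481984.
Check values of n near the boundary:
  n = 403: C(403, 8) = 16090020602228430; 16090020602228430 < 18014398509481984? YES
  n = 404: C(404, 8) = 16415071523485570; 16415071523485570 < 18014398509481984? YES
  n = 405: C(405, 8) = 16745853821188050; 16745853821188050 < 18014398509481984? YES
  n = 406: C(406, 8) = 17082453897995850; 17082453897995850 < 18014398509481984? YES
  n = 407: C(407, 8) = 17424959239309050; 17424959239309050 < 18014398509481984? YES
  n = 408: C(408, 8) = 17773458424095231; 17773458424095231 < 18014398509481984? YES
  n = 409: C(409, 8) = 18128041135797879; 18128041135797879 < 18014398509481984? NO
The largest n with C(n, 8) < 18014398509481984 is n = 408 (where E[X] = 17773458424095231/18014398509481984 ≈ 0.9866251). Hence R_4(8) > 408, i.e. R_4(8) ≥ 409.

Largest n = 408; hence R_4(8) > 408.


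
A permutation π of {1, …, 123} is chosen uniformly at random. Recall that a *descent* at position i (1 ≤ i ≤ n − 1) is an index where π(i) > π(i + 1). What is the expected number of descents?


Write X = Σ X_I over i = 1, …, 122, with X_I the indicator of one descent.
There are 122 indicators.
For each fixed i, the pair (π(i), π(i+1)) is a uniformly random ordered pair of distinct values from {1, …, 123}; by symmetry P[π(i) > π(i+1)] = 1/2.
By linearity: E[X] = 122 · (1/2) = (123 − 1) · (1/2) = 61 ≈ 61.0000.

E[X] = 61 = 61.0000.


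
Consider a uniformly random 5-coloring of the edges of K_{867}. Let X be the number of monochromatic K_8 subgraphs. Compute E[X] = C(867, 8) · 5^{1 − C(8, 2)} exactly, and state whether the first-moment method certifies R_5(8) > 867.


E[X] = C(867, 8) · 5^{1 − 28} = 7665949963452117060 · 5^{−27} = 7665949963452117060/7450580596923828125.
As a reduced fraction: E[X] = 1533189992690423412/1490116119384765625 ≈ 1.0289.
Is E[X] < 1? NO.
Since E[X] ≥ 1, the first-moment bound is inconclusive at n = 867; it does NOT by itself certify R_5(8) > 867.

E[X] = 1533189992690423412/1490116119384765625 ≈ 1.0289; E[X] ≥ 1; first-moment method inconclusive here.


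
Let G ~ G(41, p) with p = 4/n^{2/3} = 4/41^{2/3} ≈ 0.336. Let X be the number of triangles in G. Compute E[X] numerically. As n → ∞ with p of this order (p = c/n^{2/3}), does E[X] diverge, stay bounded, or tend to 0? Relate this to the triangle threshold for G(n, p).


Number of potential triangles: C(41, 3) = 10660.
Each occurs with probability p³ ≈ (0.336)³ ≈ 3.80726e-02.
By linearity: E[X] = C(41, 3)·p³ ≈ 10660 · 3.80726e-02 ≈ 405.854.
Since α = 2/3 < 1, p = c/n^{2/3} ≫ 1/n is above the triangle threshold p ~ 1/n. Asymptotically E[X] ~ (c³/6)·n^{3(1−α)} = (4³/6)·n^{1} → ∞; triangles are abundant w.h.p.

E[X] ≈ 405.854; in regime p = Θ(1/n^{2/3}) E[X] diverges (above the triangle threshold p ~ 1/n).


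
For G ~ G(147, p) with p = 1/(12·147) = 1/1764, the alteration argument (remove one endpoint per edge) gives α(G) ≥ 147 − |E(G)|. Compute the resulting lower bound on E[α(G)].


E[|E(G)|] = C(147, 2)·p = 10731 · (1/1764) = 73/12.
E[α(G)] ≥ n − E[|E(G)|] = 147 − 73/12 = 1691/12.
Numerically: ≈ 140.917.
(This is only a lower bound; the true E[α(G)] may be larger.)

E[α(G)] ≥ 1691/12 ≈ 140.917.


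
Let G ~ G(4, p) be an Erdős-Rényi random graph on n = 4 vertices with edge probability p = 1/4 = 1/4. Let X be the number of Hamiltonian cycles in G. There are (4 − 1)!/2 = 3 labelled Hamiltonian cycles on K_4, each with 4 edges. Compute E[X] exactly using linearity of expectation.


K_4 has (4 − 1)!/2 = 3 labelled Hamiltonian cycles.
For each such Hamiltonian cycle H, let X_H = 1 if all 4 edges of H are present in G. Then P[X_H = 1] = p^{4} = (1/4)^{4} = 1/256.
By linearity of expectation: E[X] = Σ_H E[X_H] = 3 · p^{4} = 3 · 1/256 = 3/256.
Numerically: E[X] ≈ 0.01172.

E[X] = 3 · (1/4)^{4} = 3/256 ≈ 0.01172.


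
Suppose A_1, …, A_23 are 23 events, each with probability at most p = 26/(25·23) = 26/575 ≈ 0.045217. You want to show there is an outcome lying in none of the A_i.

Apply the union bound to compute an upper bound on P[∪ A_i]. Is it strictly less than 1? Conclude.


Union bound: P[∪_{i=1}^{23} A_i] ≤ Σ_i P[A_i] ≤ 23·p = 23·(26/575) = 26/25.
Numerically: 26/25 ≈ 1.040000.
Is 26/25 < 1? NO.
Since the bound 26/25 is ≥ 1, the union bound is uninformative here; it does NOT by itself certify existence.

23·p = 26/25 ≈ 1.040000; existence NOT certified by the union bound.


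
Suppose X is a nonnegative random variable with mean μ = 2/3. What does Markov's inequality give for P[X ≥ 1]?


μ = E[X] = 2/3, a = 1.
Markov: P[X ≥ 1] ≤ μ/a = (2/3)/1 = 2/3.
Numerically: ≈ 0.6667.
(Since a = 1 > μ = 0.6667, the bound 2/3 is < 1 and informative.)

P[X ≥ 1] ≤ 2/3 ≈ 0.6667.


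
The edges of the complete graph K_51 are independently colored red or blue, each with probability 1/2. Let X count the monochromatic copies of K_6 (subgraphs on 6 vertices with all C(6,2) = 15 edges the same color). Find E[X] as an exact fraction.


Let X = Σ_S X_S over the C(51, 6) = 18009460 subsets S of size 6, where X_S = 1 if the K_6 on S is monochromatic.
For a fixed S, the K_6 on S has C(6, 2) = 15 edges. P[all 15 edges red] = (1/2)^15, and likewise for blue, so P[monochromatic] = 2·(1/2)^15 = 2^{1 − 15} = 1/16384.
By linearity: E[X] = C(51, 6) · 2^{1 − 15} = 18009460 · 1/16384 = 4502365/4096.
Numerically: E[X] ≈ 1099.210205.

E[X] = C(51,6)·2^(1−C(6,2)) = 4502365/4096 ≈ 1099.210205.


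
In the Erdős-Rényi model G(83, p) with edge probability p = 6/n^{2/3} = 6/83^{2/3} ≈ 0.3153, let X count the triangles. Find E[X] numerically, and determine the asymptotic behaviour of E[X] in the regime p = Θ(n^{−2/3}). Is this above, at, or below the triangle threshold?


Number of potential triangles: C(83, 3) = 91881.
Each occurs with probability p³ ≈ (0.3153)³ ≈ 3.135433e-02.
By linearity: E[X] = C(83, 3)·p³ ≈ 91881 · 3.135433e-02 ≈ 2880.8675.
Since α = 2/3 < 1, p = c/n^{2/3} ≫ 1/n is above the triangle threshold p ~ 1/n. Asymptotically E[X] ~ (c³/6)·n^{3(1−α)} = (6³/6)·n^{1} → ∞; triangles are abundant w.h.p.

E[X] ≈ 2880.8675; in regime p = Θ(1/n^{2/3}) E[X] diverges (above the triangle threshold p ~ 1/n).


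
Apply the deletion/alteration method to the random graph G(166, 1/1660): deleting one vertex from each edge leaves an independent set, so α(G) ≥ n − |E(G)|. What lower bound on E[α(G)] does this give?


E[|E(G)|] = C(166, 2)·p = 13695 · (1/1660) = 33/4.
E[α(G)] ≥ n − E[|E(G)|] = 166 − 33/4 = 631/4.
Numerically: ≈ 157.75000.
(This is only a lower bound; the true E[α(G)] may be larger.)

E[α(G)] ≥ 631/4 ≈ 157.75000.


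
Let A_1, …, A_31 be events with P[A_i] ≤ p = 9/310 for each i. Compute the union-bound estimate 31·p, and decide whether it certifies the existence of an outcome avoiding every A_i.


Union bound: P[∪_{i=1}^{31} A_i] ≤ Σ_i P[A_i] ≤ 31·p = 31·(9/310) = 9/10.
Numerically: 9/10 ≈ 0.9000.
Is 9/10 < 1? YES.
Since P[∪ A_i] ≤ 9/10 < 1, the complement has P[∩ A_i^c] ≥ 1 − 9/10 = 1/10 > 0, so some outcome avoids every A_i.

31·p = 9/10 ≈ 0.9000; existence CERTIFIED by the union bound.


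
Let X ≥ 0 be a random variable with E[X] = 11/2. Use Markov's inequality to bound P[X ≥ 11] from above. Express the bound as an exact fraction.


μ = E[X] = 11/2, a = 11.
Markov: P[X ≥ 11] ≤ μ/a = (11/2)/11 = 1/2.
Numerically: ≈ 0.500000.
(Since a = 11 > μ = 5.500000, the bound 1/2 is < 1 and informative.)

P[X ≥ 11] ≤ 1/2 ≈ 0.500000.


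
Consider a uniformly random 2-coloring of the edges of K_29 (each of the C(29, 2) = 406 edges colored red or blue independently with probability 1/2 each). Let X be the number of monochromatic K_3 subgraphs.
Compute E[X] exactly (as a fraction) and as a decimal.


Let X = Σ_S X_S over the C(29, 3) = 3654 subsets S of size 3, where X_S = 1 if the K_3 on S is monochromatic.
For a fixed S, the K_3 on S has C(3, 2) = 3 edges. P[all 3 edges red] = (1/2)^3, and likewise for blue, so P[monochromatic] = 2·(1/2)^3 = 2^{1 − 3} = 1/4.
Summing: E[X] = C(29, 3) · 2^{1 − 3} = 3654 · 1/4 = 1827/2.
Numerically: E[X] ≈ 913.500000.

E[X] = C(29,3)·2^(1−C(3,2)) = 1827/2 ≈ 913.500000.


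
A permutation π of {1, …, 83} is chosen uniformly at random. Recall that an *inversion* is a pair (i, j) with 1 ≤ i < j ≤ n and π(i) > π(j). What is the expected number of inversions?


Write X = Σ X_I over the C(83, 2) = 3403 pairs i < j, with X_I the indicator of one inversion.
There are 3403 indicators.
For each fixed pair i < j, the values π(i) and π(j) are two distinct elements of {1, …, 83} in uniformly random order; by symmetry P[π(i) > π(j)] = 1/2.
By linearity: E[X] = 3403 · (1/2) = C(83, 2) · (1/2) = 3403/2 = 3403/2 ≈ 1701.50000.

E[X] = 3403/2 = 1701.50000.


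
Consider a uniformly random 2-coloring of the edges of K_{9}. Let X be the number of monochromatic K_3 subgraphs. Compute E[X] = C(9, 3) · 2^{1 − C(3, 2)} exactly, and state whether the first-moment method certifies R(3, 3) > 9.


E[X] = C(9, 3) · 2^{1 − 3} = 84 · 2^{−2} = 84/4.
As a reduced fraction: E[X] = 21 ≈ 21.00000.
Is E[X] < 1? NO.
Since E[X] ≥ 1, the first-moment bound is inconclusive at n = 9; it does NOT by itself certify R(3, 3) > 9.

E[X] = 21 ≈ 21.00000; E[X] ≥ 1; first-moment method inconclusive here.


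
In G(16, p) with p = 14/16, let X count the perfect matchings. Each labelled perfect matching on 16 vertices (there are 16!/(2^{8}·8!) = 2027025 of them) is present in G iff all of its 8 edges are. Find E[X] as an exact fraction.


K_16 has 16!/(2^{8}·8!) = 2027025 labelled perfect matchings.
For each such perfect matching H, let X_H = 1 if all 8 edges of H are present in G. Then P[X_H = 1] = p^{8} = (7/8)^{8} = 5764801/16777216.
By linearity of expectation: E[X] = Σ_H E[X_H] = 2027025 · p^{8} = 2027025 · 5764801/16777216 = 11685395747025/16777216.
Numerically: E[X] ≈ 6.965e+05.

E[X] = 2027025 · (7/8)^{8} = 11685395747025/16777216 ≈ 6.965e+05.


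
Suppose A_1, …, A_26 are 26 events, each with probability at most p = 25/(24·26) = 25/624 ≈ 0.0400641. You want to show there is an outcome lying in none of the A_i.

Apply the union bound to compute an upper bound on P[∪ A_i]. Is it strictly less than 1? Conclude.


Union bound: P[∪_{i=1}^{26} A_i] ≤ Σ_i P[A_i] ≤ 26·p = 26·(25/624) = 25/24.
Numerically: 25/24 ≈ 1.0416667.
Is 25/24 < 1? NO.
Since the bound 25/24 is ≥ 1, the union bound is uninformative here; it does NOT by itself certify existence.

26·p = 25/24 ≈ 1.0416667; existence NOT certified by the union bound.


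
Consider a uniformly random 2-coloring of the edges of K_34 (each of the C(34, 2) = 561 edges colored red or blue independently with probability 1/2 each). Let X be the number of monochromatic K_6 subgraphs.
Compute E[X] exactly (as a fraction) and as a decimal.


Let X = Σ_S X_S over the C(34, 6) = 1344904 subsets S of size 6, where X_S = 1 if the K_6 on S is monochromatic.
For a fixed S, the K_6 on S has C(6, 2) = 15 edges. P[all 15 edges red] = (1/2)^15, and likewise for blue, so P[monochromatic] = 2·(1/2)^15 = 2^{1 − 15} = 1/16384.
By linearity of expectation: E[X] = C(34, 6) · 2^{1 − 15} = 1344904 · 1/16384 = 168113/2048.
Numerically: E[X] ≈ 82.086.

E[X] = C(34,6)·2^(1−C(6,2)) = 168113/2048 ≈ 82.086.


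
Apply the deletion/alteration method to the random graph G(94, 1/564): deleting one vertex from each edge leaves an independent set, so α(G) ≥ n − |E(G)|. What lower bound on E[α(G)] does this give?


E[|E(G)|] = C(94, 2)·p = 4371 · (1/564) = 31/4.
E[α(G)] ≥ n − E[|E(G)|] = 94 − 31/4 = 345/4.
Numerically: ≈ 86.250.
(This is only a lower bound; the true E[α(G)] may be larger.)

E[α(G)] ≥ 345/4 ≈ 86.250.


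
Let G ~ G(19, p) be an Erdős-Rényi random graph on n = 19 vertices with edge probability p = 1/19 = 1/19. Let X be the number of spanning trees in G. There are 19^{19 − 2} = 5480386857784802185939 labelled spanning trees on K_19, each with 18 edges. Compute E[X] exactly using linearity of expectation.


K_19 has 19^{19 − 2} = 5480386857784802185939 labelled spanning trees.
For each such spanning tree H, let X_H = 1 if all 18 edges of H are present in G. Then P[X_H = 1] = p^{18} = (1/19)^{18} = 1/104127350297911241532841.
Summing the indicators: E[X] = Σ_H E[X_H] = 5480386857784802185939 · p^{18} = 5480386857784802185939 · 1/104127350297911241532841 = 1/19.
Numerically: E[X] ≈ 0.0526316.

E[X] = 5480386857784802185939 · (1/19)^{18} = 1/19 ≈ 0.0526316.


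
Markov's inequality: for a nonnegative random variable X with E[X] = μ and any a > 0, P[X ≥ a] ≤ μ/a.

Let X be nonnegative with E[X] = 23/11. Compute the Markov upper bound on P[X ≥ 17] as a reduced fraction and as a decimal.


μ = E[X] = 23/11, a = 17.
Markov: P[X ≥ 17] ≤ μ/a = (23/11)/17 = 23/187.
Numerically: ≈ 0.123.
(Since a = 17 > μ = 2.091, the bound 23/187 is < 1 and informative.)

P[X ≥ 17] ≤ 23/187 ≈ 0.123.


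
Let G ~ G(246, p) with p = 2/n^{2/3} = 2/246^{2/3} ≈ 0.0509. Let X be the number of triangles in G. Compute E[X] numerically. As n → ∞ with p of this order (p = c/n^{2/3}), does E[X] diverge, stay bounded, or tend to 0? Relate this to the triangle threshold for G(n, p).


Number of potential triangles: C(246, 3) = 2450980.
Each occurs with probability p³ ≈ (0.0509)³ ≈ 1.32196e-04.
By linearity: E[X] = C(246, 3)·p³ ≈ 2450980 · 1.32196e-04 ≈ 324.011.
Since α = 2/3 < 1, p = c/n^{2/3} ≫ 1/n is above the triangle threshold p ~ 1/n. Asymptotically E[X] ~ (c³/6)·n^{3(1−α)} = (2³/6)·n^{1} → ∞; triangles are abundant w.h.p.

E[X] ≈ 324.011; in regime p = Θ(1/n^{2/3}) E[X] diverges (above the triangle threshold p ~ 1/n).


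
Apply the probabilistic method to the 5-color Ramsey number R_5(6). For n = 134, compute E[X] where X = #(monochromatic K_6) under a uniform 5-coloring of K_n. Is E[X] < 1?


E[X] = C(134, 6) · 5^{1 − 15} = 7177979809 · 5^{−14} = 7177979809/6103515625.
As a reduced fraction: E[X] = 7177979809/6103515625 ≈ 1.1760402.
Is E[X] < 1? NO.
Since E[X] ≥ 1, the first-moment bound is inconclusive at n = 134; it does NOT by itself certify R_5(6) > 134.

E[X] = 7177979809/6103515625 ≈ 1.1760402; E[X] ≥ 1; first-moment method inconclusive here.


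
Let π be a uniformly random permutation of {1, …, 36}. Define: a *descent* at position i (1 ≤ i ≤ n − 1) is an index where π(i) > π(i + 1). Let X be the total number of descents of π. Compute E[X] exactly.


Write X = Σ X_I over i = 1, …, 35, with X_I the indicator of one descent.
There are 35 indicators.
For each fixed i, the pair (π(i), π(i+1)) is a uniformly random ordered pair of distinct values from {1, …, 36}; by symmetry P[π(i) > π(i+1)] = 1/2.
By linearity: E[X] = 35 · (1/2) = (36 − 1) · (1/2) = 35/2 ≈ 17.500.

E[X] = 35/2 = 17.500.


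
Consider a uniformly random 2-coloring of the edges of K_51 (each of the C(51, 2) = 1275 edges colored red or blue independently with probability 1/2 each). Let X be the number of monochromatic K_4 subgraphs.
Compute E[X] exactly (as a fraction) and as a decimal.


Let X = Σ_S X_S over the C(51, 4) = 249900 subsets S of size 4, where X_S = 1 if the K_4 on S is monochromatic.
For a fixed S, the K_4 on S has C(4, 2) = 6 edges. P[all 6 edges red] = (1/2)^6, and likewise for blue, so P[monochromatic] = 2·(1/2)^6 = 2^{1 − 6} = 1/32.
By linearity of expectation: E[X] = C(51, 4) · 2^{1 − 6} = 249900 · 1/32 = 62475/8.
Numerically: E[X] ≈ 7809.375.

E[X] = C(51,4)·2^(1−C(4,2)) = 62475/8 ≈ 7809.375.


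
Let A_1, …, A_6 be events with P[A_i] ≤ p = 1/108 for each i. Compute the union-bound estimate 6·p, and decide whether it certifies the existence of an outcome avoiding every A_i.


Union bound: P[∪_{i=1}^{6} A_i] ≤ Σ_i P[A_i] ≤ 6·p = 6·(1/108) = 1/18.
Numerically: 1/18 ≈ 0.0556.
Is 1/18 < 1? YES.
Since P[∪ A_i] ≤ 1/18 < 1, the complement has P[∩ A_i^c] ≥ 1 − 1/18 = 17/18 > 0, so some outcome avoids every A_i.

6·p = 1/18 ≈ 0.0556; existence CERTIFIED by the union bound.


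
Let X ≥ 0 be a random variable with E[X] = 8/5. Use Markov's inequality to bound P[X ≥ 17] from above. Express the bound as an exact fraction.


μ = E[X] = 8/5, a = 17.
Markov: P[X ≥ 17] ≤ μ/a = (8/5)/17 = 8/85.
Numerically: ≈ 0.09412.
(Since a = 17 > μ = 1.60000, the bound 8/85 is < 1 and informative.)

P[X ≥ 17] ≤ 8/85 ≈ 0.09412.


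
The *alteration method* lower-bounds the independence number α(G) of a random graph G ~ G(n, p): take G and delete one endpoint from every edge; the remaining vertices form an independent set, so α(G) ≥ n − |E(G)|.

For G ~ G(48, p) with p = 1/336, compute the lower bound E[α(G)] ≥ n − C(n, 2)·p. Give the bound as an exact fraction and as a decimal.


E[|E(G)|] = C(48, 2)·p = 1128 · (1/336) = 47/14.
E[α(G)] ≥ n − E[|E(G)|] = 48 − 47/14 = 625/14.
Numerically: ≈ 44.642857.
(This is only a lower bound; the true E[α(G)] may be larger.)

E[α(G)] ≥ 625/14 ≈ 44.642857.


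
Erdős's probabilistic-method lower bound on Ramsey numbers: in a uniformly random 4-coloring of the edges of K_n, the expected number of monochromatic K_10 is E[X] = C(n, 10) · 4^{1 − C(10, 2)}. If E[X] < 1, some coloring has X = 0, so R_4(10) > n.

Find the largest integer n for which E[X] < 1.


We need C(n, 10) · 4^{1 − 45} < 1, i.e. C(n, 10) < 4^{45 − 1} = 309485009821345068724781056.
Check values of n near the boundary:
  n = 2018: C(2018, 10) = 301820606687612220663963508; 301820606687612220663963508 < 309485009821345068724781056? YES
  n = 2019: C(2019, 10) = 303322949179835278009229628; 303322949179835278009229628 < 309485009821345068724781056? YES
  n = 2020: C(2020, 10) = 304832018578739931133653656; 304832018578739931133653656 < 309485009821345068724781056? YES
  n = 2021: C(2021, 10) = 306347841644770462864800616; 306347841644770462864800616 < 309485009821345068724781056? YES
  n = 2022: C(2022, 10) = 307870445231474093395937796; 307870445231474093395937796 < 309485009821345068724781056? YES
  n = 2023: C(2023, 10) = 309399856285778485315440716; 309399856285778485315440716 < 309485009821345068724781056? YES
  n = 2024: C(2024, 10) = 310936101848269937576192656; 310936101848269937576192656 < 309485009821345068724781056? NO
  n = 2025: C(2025, 10) = 312479209053472269772600560; 312479209053472269772600560 < 309485009821345068724781056? NO
The largest n with C(n, 10) < 309485009821345068724781056 is n = 2023 (where E[X] = 77349964071444621328860179/77371252455336267181195264 ≈ 0.99972). Hence R_4(10) > 2023, i.e. R_4(10) ≥ 2024.

Largest n = 2023; hence R_4(10) > 2023.


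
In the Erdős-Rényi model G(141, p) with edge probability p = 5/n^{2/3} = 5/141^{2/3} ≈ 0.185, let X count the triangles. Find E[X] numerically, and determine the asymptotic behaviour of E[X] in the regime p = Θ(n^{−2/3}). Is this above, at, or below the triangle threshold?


Number of potential triangles: C(141, 3) = 457310.
Each occurs with probability p³ ≈ (0.185)³ ≈ 6.28741e-03.
By linearity: E[X] = C(141, 3)·p³ ≈ 457310 · 6.28741e-03 ≈ 2875.296.
Since α = 2/3 < 1, p = c/n^{2/3} ≫ 1/n is above the triangle threshold p ~ 1/n. Asymptotically E[X] ~ (c³/6)·n^{3(1−α)} = (5³/6)·n^{1} → ∞; triangles are abundant w.h.p.

E[X] ≈ 2875.296; in regime p = Θ(1/n^{2/3}) E[X] diverges (above the triangle threshold p ~ 1/n).
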